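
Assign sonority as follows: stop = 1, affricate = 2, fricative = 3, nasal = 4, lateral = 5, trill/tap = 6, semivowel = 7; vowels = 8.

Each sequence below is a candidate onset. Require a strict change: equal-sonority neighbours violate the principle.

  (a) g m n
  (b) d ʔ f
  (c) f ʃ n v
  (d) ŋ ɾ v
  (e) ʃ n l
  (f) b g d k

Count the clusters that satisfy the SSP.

1

(a) g m n: profile 1-4-4 — violates.
(b) d ʔ f: profile 1-1-3 — violates.
(c) f ʃ n v: profile 3-3-4-3 — violates.
(d) ŋ ɾ v: profile 4-6-3 — violates.
(e) ʃ n l: profile 3-4-5 — obeys.
(f) b g d k: profile 1-1-1-1 — violates.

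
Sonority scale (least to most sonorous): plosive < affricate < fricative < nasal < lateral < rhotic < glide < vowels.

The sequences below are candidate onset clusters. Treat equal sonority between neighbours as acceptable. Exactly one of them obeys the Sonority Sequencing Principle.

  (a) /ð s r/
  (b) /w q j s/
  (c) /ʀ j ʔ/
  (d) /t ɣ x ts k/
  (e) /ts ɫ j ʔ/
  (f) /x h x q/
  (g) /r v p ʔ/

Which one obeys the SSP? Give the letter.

a

(a) /ð s r/: profile 3-3-6 — obeys.
(b) /w q j s/: profile 7-1-7-3 — violates.
(c) /ʀ j ʔ/: profile 6-7-1 — violates.
(d) /t ɣ x ts k/: profile 1-3-3-2-1 — violates.
(e) /ts ɫ j ʔ/: profile 2-5-7-1 — violates.
(f) /x h x q/: profile 3-3-3-1 — violates.
(g) /r v p ʔ/: profile 6-3-1-1 — violates.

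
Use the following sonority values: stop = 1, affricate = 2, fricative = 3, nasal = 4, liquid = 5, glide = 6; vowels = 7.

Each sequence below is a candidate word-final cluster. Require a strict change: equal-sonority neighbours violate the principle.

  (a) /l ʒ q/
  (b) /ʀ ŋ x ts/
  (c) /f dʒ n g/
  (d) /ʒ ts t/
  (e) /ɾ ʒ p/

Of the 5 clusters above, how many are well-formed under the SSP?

(a) /l ʒ q/: profile 5-3-1 — obeys.
(b) /ʀ ŋ x ts/: profile 5-4-3-2 — obeys.
(c) /f dʒ n g/: profile 3-2-4-1 — violates.
(d) /ʒ ts t/: profile 3-2-1 — obeys.
(e) /ɾ ʒ p/: profile 5-3-1 — obeys.

4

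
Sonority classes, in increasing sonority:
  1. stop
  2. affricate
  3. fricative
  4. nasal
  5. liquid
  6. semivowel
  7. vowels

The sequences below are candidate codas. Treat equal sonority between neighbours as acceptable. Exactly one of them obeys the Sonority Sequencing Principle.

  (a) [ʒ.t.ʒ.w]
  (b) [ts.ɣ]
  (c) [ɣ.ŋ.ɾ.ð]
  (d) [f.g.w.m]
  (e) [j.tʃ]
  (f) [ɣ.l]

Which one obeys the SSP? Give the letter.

(a) 3-1-3-6 → violates
(b) 2-3 → violates
(c) 3-4-5-3 → violates
(d) 3-1-6-4 → violates
(e) 6-2 → obeys
(f) 3-5 → violates

e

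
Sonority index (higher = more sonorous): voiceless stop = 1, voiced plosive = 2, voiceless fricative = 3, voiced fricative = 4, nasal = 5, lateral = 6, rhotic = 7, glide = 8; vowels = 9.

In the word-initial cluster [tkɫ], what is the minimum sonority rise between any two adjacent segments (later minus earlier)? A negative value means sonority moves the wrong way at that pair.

/t/ is a voiceless stop (sonority 1).
/k/ is a voiceless stop (sonority 1).
/ɫ/ is a lateral (sonority 6).
/t/→/k/: change +0.
/k/→/ɫ/: change +5.
Minimum = 0.

0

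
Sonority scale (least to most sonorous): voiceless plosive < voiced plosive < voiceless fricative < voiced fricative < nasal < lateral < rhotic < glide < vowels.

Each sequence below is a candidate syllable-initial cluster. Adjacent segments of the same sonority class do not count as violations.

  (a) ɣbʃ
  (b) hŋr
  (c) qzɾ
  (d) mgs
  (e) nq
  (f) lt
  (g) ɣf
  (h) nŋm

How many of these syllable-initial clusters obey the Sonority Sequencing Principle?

(a) sonority 4-2-3: ill-formed.
(b) sonority 3-5-7: well-formed.
(c) sonority 1-4-7: well-formed.
(d) sonority 5-2-3: ill-formed.
(e) sonority 5-1: ill-formed.
(f) sonority 6-1: ill-formed.
(g) sonority 4-3: ill-formed.
(h) sonority 5-5-5: well-formed.

3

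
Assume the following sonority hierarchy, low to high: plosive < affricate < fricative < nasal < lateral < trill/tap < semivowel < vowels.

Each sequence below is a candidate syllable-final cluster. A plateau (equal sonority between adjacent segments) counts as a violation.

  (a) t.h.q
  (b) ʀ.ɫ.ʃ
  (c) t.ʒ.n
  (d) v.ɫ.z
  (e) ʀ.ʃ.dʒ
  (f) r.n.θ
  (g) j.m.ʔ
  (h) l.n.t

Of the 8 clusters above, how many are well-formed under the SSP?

(a) sonority 1-3-1: ill-formed.
(b) sonority 6-5-3: well-formed.
(c) sonority 1-3-4: ill-formed.
(d) sonority 3-5-3: ill-formed.
(e) sonority 6-3-2: well-formed.
(f) sonority 6-4-3: well-formed.
(g) sonority 7-4-1: well-formed.
(h) sonority 5-4-1: well-formed.

5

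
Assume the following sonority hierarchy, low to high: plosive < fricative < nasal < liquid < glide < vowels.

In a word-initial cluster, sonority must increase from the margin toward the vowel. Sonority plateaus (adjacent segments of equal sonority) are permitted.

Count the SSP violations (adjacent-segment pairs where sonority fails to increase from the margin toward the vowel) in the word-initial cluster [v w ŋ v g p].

3

/v/ — fricative, sonority 2.
/w/ — glide, sonority 5.
/ŋ/ — nasal, sonority 3.
/v/ — fricative, sonority 2.
/g/ — plosive, sonority 1.
/p/ — plosive, sonority 1.
/v/→/w/: 2→5 (rises) — ok.
/w/→/ŋ/: 5→3 (does not rise) — violation.
/ŋ/→/v/: 3→2 (does not rise) — violation.
/v/→/g/: 2→1 (does not rise) — violation.
/g/→/p/: 1→1 (plateau, allowed) — ok.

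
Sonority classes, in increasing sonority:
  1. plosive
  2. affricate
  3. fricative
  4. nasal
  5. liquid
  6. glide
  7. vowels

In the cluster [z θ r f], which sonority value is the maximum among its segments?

/z/ — fricative, sonority 3.
/θ/ — fricative, sonority 3.
/r/ — liquid, sonority 5.
/f/ — fricative, sonority 3.
The maximum is 5.

5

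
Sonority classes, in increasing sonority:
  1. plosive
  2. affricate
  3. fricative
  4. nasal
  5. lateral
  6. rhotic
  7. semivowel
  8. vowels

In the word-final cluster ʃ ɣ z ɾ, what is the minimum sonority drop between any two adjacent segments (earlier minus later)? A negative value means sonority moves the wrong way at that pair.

-3

/ʃ/ — fricative, sonority 3.
/ɣ/ — fricative, sonority 3.
/z/ — fricative, sonority 3.
/ɾ/ — rhotic, sonority 6.
/ʃ/→/ɣ/: change +0.
/ɣ/→/z/: change +0.
/z/→/ɾ/: change -3.
Minimum = -3.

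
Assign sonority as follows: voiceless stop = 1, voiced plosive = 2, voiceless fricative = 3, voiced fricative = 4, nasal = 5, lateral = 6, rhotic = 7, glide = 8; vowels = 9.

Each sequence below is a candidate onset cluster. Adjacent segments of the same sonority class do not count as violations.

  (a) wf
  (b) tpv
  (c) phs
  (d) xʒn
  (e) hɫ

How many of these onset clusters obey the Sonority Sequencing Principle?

4

(a) wf: profile 8-3 — violates.
(b) tpv: profile 1-1-4 — obeys.
(c) phs: profile 1-3-3 — obeys.
(d) xʒn: profile 3-4-5 — obeys.
(e) hɫ: profile 3-6 — obeys.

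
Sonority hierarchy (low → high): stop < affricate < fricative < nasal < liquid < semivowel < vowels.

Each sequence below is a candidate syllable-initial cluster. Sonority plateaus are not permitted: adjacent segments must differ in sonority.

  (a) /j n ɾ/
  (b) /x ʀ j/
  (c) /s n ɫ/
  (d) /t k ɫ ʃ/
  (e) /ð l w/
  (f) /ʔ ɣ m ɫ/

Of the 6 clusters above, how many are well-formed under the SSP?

4

(a) sonority 6-4-5: ill-formed.
(b) sonority 3-5-6: well-formed.
(c) sonority 3-4-5: well-formed.
(d) sonority 1-1-5-3: ill-formed.
(e) sonority 3-5-6: well-formed.
(f) sonority 1-3-4-5: well-formed.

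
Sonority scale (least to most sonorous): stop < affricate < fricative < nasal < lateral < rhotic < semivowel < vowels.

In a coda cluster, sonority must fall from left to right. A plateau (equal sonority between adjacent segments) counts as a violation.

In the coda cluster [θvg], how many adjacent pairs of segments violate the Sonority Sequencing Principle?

1

/θ/ — fricative, sonority 3.
/v/ — fricative, sonority 3.
/g/ — stop, sonority 1.
/θ/→/v/: 3→3 (plateau) — violation.
/v/→/g/: 3→1 (falls) — ok.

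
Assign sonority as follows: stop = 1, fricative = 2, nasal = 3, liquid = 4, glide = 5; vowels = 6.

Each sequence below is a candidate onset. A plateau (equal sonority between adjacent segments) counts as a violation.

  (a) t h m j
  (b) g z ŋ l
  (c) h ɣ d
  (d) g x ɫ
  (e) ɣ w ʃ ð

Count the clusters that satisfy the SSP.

3

(a) t h m j: profile 1-2-3-5 — obeys.
(b) g z ŋ l: profile 1-2-3-4 — obeys.
(c) h ɣ d: profile 2-2-1 — violates.
(d) g x ɫ: profile 1-2-4 — obeys.
(e) ɣ w ʃ ð: profile 2-5-2-2 — violates.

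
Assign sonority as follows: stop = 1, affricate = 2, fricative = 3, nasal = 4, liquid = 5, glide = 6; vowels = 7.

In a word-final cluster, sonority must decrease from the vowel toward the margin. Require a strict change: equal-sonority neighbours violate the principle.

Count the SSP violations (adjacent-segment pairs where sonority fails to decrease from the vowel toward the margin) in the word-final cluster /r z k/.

0

/r/ is a liquid (sonority 5).
/z/ is a fricative (sonority 3).
/k/ is a stop (sonority 1).
/r/→/z/: 5→3 (falls) — ok.
/z/→/k/: 3→1 (falls) — ok.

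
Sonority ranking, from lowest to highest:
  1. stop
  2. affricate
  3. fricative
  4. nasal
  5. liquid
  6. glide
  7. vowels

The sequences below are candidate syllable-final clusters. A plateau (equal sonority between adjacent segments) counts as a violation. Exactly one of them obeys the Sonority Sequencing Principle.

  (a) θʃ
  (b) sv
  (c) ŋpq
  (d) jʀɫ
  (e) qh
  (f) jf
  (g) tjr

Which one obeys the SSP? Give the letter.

f

(a) θʃ: profile 3-3 — violates.
(b) sv: profile 3-3 — violates.
(c) ŋpq: profile 4-1-1 — violates.
(d) jʀɫ: profile 6-5-5 — violates.
(e) qh: profile 1-3 — violates.
(f) jf: profile 6-3 — obeys.
(g) tjr: profile 1-6-5 — violates.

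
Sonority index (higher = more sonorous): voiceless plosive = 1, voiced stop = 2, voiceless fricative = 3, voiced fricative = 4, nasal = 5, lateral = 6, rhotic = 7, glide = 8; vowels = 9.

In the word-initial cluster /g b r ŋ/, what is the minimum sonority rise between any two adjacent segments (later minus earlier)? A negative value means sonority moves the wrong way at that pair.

-2

/g/: voiced stop = 2.
/b/: voiced stop = 2.
/r/: rhotic = 7.
/ŋ/: nasal = 5.
/g/→/b/: change +0.
/b/→/r/: change +5.
/r/→/ŋ/: change -2.
Minimum = -2.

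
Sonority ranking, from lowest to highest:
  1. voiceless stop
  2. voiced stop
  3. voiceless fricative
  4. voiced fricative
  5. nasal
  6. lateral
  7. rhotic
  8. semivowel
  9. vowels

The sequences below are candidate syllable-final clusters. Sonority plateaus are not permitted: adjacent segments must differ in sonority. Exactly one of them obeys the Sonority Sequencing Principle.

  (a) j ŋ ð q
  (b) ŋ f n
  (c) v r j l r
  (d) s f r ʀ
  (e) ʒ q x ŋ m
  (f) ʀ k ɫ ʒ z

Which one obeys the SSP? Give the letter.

(a) sonority 8-5-4-1: well-formed.
(b) sonority 5-3-5: ill-formed.
(c) sonority 4-7-8-6-7: ill-formed.
(d) sonority 3-3-7-7: ill-formed.
(e) sonority 4-1-3-5-5: ill-formed.
(f) sonority 7-1-6-4-4: ill-formed.

a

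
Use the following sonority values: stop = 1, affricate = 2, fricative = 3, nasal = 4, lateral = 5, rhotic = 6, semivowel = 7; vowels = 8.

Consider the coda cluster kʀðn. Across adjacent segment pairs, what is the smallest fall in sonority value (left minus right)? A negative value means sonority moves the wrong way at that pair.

/k/ — stop, sonority 1.
/ʀ/ — rhotic, sonority 6.
/ð/ — fricative, sonority 3.
/n/ — nasal, sonority 4.
/k/→/ʀ/: change -5.
/ʀ/→/ð/: change +3.
/ð/→/n/: change -1.
Minimum = -5.

-5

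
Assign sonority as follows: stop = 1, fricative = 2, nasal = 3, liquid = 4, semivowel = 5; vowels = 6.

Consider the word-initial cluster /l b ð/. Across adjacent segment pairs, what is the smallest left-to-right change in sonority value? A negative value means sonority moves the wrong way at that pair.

/l/: liquid = 4.
/b/: stop = 1.
/ð/: fricative = 2.
/l/→/b/: change -3.
/b/→/ð/: change +1.
Minimum = -3.

-3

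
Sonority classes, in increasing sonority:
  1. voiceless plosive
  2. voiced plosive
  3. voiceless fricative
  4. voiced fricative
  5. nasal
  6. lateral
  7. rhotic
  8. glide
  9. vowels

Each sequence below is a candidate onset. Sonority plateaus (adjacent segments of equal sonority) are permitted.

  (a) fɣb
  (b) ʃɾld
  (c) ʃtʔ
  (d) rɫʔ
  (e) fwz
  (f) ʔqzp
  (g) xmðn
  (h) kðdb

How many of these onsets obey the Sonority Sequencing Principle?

(a) 3-4-2 → violates
(b) 3-7-6-2 → violates
(c) 3-1-1 → violates
(d) 7-6-1 → violates
(e) 3-8-4 → violates
(f) 1-1-4-1 → violates
(g) 3-5-4-5 → violates
(h) 1-4-2-2 → violates

0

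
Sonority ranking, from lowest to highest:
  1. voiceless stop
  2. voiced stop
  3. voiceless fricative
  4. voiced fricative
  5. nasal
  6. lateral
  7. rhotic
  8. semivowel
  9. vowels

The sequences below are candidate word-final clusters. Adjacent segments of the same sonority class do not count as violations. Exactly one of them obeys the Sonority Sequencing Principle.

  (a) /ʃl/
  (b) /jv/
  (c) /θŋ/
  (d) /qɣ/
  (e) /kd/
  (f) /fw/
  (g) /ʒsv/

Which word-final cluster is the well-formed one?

b

(a) 3-6 → violates
(b) 8-4 → obeys
(c) 3-5 → violates
(d) 1-4 → violates
(e) 1-2 → violates
(f) 3-8 → violates
(g) 4-3-4 → violates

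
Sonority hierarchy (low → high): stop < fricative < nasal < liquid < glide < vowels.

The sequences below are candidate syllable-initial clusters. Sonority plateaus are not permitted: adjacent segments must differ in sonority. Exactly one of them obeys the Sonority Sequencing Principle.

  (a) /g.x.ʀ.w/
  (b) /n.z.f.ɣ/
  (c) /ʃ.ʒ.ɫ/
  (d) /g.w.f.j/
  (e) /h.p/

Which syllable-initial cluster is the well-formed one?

a

(a) sonority 1-2-4-5: well-formed.
(b) sonority 3-2-2-2: ill-formed.
(c) sonority 2-2-4: ill-formed.
(d) sonority 1-5-2-5: ill-formed.
(e) sonority 2-1: ill-formed.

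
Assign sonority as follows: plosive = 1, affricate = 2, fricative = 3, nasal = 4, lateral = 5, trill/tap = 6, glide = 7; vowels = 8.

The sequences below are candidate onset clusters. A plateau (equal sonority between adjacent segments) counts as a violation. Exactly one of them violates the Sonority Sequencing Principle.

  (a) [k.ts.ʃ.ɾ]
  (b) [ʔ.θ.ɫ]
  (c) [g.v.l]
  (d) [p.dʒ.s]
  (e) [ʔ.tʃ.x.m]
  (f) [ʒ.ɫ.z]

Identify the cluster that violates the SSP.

(a) sonority 1-2-3-6: well-formed.
(b) sonority 1-3-5: well-formed.
(c) sonority 1-3-5: well-formed.
(d) sonority 1-2-3: well-formed.
(e) sonority 1-2-3-4: well-formed.
(f) sonority 3-5-3: ill-formed.

f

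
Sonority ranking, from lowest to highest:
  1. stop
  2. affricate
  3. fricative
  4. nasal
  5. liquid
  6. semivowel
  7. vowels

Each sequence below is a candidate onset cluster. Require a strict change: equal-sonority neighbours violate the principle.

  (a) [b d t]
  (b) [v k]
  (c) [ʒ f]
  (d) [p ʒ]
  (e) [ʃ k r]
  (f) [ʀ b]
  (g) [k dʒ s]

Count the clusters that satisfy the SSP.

(a) 1-1-1 → violates
(b) 3-1 → violates
(c) 3-3 → violates
(d) 1-3 → obeys
(e) 3-1-5 → violates
(f) 5-1 → violates
(g) 1-2-3 → obeys

2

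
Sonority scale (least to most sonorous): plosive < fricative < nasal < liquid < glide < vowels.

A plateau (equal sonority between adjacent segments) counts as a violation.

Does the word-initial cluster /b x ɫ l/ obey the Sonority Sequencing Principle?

no

/b/ — plosive, sonority 1.
/x/ — fricative, sonority 2.
/ɫ/ — liquid, sonority 4.
/l/ — liquid, sonority 4.
The profile is 1-2-4-4. Between /ɫ/ (4) and /l/ (4) sonority does not rise, so the cluster violates the SSP.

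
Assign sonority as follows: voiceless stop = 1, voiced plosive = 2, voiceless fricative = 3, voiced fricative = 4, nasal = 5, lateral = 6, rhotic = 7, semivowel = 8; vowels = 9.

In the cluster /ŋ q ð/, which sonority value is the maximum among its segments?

5

/ŋ/ — nasal, sonority 5.
/q/ — voiceless stop, sonority 1.
/ð/ — voiced fricative, sonority 4.
The maximum is 5.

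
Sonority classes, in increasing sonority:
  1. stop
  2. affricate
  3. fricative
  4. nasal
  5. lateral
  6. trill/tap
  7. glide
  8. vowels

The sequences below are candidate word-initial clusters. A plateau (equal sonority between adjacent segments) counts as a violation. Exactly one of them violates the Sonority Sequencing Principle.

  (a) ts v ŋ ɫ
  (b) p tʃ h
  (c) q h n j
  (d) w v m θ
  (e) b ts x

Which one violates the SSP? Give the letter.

(a) 2-3-4-5 → obeys
(b) 1-2-3 → obeys
(c) 1-3-4-7 → obeys
(d) 7-3-4-3 → violates
(e) 1-2-3 → obeys

d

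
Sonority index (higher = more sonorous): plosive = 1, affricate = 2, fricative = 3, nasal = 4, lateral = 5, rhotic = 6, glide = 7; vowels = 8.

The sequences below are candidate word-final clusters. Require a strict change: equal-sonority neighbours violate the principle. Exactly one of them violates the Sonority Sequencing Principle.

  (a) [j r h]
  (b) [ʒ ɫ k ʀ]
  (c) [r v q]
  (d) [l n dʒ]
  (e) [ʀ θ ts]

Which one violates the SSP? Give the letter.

b

(a) 7-6-3 → obeys
(b) 3-5-1-6 → violates
(c) 6-3-1 → obeys
(d) 5-4-2 → obeys
(e) 6-3-2 → obeys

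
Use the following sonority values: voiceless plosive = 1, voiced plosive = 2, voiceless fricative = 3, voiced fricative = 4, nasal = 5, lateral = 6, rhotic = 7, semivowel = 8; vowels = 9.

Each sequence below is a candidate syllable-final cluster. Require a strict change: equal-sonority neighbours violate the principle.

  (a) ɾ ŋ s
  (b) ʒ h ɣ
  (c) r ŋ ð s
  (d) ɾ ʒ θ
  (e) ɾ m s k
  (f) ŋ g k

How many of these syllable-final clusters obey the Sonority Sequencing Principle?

(a) sonority 7-5-3: well-formed.
(b) sonority 4-3-4: ill-formed.
(c) sonority 7-5-4-3: well-formed.
(d) sonority 7-4-3: well-formed.
(e) sonority 7-5-3-1: well-formed.
(f) sonority 5-2-1: well-formed.

5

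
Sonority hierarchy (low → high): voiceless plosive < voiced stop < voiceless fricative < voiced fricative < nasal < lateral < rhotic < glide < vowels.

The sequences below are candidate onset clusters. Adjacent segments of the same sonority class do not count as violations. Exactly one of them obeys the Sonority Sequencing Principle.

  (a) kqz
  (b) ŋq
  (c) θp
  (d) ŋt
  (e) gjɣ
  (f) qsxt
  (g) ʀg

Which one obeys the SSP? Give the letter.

(a) sonority 1-1-4: well-formed.
(b) sonority 5-1: ill-formed.
(c) sonority 3-1: ill-formed.
(d) sonority 5-1: ill-formed.
(e) sonority 2-8-4: ill-formed.
(f) sonority 1-3-3-1: ill-formed.
(g) sonority 7-2: ill-formed.

a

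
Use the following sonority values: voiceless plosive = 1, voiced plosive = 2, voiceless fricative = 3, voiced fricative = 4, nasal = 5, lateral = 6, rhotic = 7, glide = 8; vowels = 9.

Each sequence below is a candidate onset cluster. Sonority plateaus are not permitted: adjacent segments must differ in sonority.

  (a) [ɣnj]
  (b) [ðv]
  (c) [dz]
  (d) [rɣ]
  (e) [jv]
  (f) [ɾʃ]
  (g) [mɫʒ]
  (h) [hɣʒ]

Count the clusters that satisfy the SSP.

(a) [ɣnj]: profile 4-5-8 — obeys.
(b) [ðv]: profile 4-4 — violates.
(c) [dz]: profile 2-4 — obeys.
(d) [rɣ]: profile 7-4 — violates.
(e) [jv]: profile 8-4 — violates.
(f) [ɾʃ]: profile 7-3 — violates.
(g) [mɫʒ]: profile 5-6-4 — violates.
(h) [hɣʒ]: profile 3-4-4 — violates.

2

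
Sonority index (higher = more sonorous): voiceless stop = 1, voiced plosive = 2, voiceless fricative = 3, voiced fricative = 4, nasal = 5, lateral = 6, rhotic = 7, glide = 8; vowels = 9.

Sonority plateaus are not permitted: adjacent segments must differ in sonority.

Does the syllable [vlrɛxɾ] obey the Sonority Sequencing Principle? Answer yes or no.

no

Onset: /v/ is a voiced fricative (sonority 4), /l/ is a lateral (sonority 6), /r/ is a rhotic (sonority 7); then the nucleus /ɛ/ (sonority 9).
Onset profile 4-6-7-9 — rises to the nucleus.
Coda: /x/ is a voiceless fricative (sonority 3), /ɾ/ is a rhotic (sonority 7).
Coda profile 9-3-7 — does not strictly fall throughout.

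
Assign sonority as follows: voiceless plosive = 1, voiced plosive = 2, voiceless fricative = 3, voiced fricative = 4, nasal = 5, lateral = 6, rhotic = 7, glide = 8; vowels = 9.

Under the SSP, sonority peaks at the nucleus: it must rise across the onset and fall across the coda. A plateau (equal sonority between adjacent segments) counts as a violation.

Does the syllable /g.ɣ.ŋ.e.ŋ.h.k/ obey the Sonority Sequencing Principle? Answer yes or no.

Onset: /g/ is a voiced plosive (sonority 2), /ɣ/ is a voiced fricative (sonority 4), /ŋ/ is a nasal (sonority 5); then the nucleus /e/ (sonority 9).
Onset profile 2-4-5-9 — rises to the nucleus.
Coda: /ŋ/ is a nasal (sonority 5), /h/ is a voiceless fricative (sonority 3), /k/ is a voiceless plosive (sonority 1).
Coda profile 9-5-3-1 — falls from the nucleus.

yes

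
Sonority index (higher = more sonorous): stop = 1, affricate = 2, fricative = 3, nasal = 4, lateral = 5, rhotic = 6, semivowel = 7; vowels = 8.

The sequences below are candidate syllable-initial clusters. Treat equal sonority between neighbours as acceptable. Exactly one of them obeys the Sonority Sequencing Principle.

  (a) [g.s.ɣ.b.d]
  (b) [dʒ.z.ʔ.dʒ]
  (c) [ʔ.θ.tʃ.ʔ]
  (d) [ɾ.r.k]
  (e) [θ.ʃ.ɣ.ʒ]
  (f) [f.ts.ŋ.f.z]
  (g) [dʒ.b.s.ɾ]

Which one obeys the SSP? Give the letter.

e

(a) [g.s.ɣ.b.d]: profile 1-3-3-1-1 — violates.
(b) [dʒ.z.ʔ.dʒ]: profile 2-3-1-2 — violates.
(c) [ʔ.θ.tʃ.ʔ]: profile 1-3-2-1 — violates.
(d) [ɾ.r.k]: profile 6-6-1 — violates.
(e) [θ.ʃ.ɣ.ʒ]: profile 3-3-3-3 — obeys.
(f) [f.ts.ŋ.f.z]: profile 3-2-4-3-3 — violates.
(g) [dʒ.b.s.ɾ]: profile 2-1-3-6 — violates.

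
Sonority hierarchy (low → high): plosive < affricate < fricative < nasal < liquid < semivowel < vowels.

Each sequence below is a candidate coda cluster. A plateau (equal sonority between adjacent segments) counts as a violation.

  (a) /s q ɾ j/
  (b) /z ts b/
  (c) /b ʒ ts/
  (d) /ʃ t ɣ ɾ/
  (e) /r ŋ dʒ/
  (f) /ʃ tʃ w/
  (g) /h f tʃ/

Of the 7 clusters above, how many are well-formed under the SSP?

(a) sonority 3-1-5-6: ill-formed.
(b) sonority 3-2-1: well-formed.
(c) sonority 1-3-2: ill-formed.
(d) sonority 3-1-3-5: ill-formed.
(e) sonority 5-4-2: well-formed.
(f) sonority 3-2-6: ill-formed.
(g) sonority 3-3-2: ill-formed.

2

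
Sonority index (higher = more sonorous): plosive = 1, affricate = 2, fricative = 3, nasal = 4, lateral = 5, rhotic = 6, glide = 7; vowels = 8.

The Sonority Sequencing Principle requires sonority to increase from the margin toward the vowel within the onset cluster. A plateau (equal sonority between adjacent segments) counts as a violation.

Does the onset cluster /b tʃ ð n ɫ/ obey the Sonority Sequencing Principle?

yes

/b/ is a plosive (sonority 1).
/tʃ/ is an affricate (sonority 2).
/ð/ is a fricative (sonority 3).
/n/ is a nasal (sonority 4).
/ɫ/ is a lateral (sonority 5).
The profile 1-2-3-4-5 strictly rises, so the onset cluster satisfies the SSP.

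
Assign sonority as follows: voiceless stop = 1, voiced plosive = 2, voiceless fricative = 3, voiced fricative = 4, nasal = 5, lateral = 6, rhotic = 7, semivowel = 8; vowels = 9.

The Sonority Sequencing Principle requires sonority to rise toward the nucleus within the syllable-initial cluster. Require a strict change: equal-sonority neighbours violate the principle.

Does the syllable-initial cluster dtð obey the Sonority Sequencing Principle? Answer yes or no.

/d/ — voiced plosive, sonority 2.
/t/ — voiceless stop, sonority 1.
/ð/ — voiced fricative, sonority 4.
The profile is 2-1-4. Between /d/ (2) and /t/ (1) sonority does not rise, so the cluster violates the SSP.

no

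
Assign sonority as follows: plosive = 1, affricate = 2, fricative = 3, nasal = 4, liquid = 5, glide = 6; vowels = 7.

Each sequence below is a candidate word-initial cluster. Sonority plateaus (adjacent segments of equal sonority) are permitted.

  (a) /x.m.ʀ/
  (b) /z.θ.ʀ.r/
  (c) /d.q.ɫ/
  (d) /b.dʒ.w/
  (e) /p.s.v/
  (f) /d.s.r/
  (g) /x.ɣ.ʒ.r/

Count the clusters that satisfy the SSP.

7

(a) sonority 3-4-5: well-formed.
(b) sonority 3-3-5-5: well-formed.
(c) sonority 1-1-5: well-formed.
(d) sonority 1-2-6: well-formed.
(e) sonority 1-3-3: well-formed.
(f) sonority 1-3-5: well-formed.
(g) sonority 3-3-3-5: well-formed.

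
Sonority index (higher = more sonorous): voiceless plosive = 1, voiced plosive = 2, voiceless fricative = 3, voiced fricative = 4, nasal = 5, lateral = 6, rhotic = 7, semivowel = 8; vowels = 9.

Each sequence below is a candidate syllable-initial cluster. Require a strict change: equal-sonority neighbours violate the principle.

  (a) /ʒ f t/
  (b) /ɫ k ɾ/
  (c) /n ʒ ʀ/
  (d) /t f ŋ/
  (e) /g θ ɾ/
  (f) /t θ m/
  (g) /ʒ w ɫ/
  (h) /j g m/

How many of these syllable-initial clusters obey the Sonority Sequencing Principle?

(a) sonority 4-3-1: ill-formed.
(b) sonority 6-1-7: ill-formed.
(c) sonority 5-4-7: ill-formed.
(d) sonority 1-3-5: well-formed.
(e) sonority 2-3-7: well-formed.
(f) sonority 1-3-5: well-formed.
(g) sonority 4-8-6: ill-formed.
(h) sonority 8-2-5: ill-formed.

3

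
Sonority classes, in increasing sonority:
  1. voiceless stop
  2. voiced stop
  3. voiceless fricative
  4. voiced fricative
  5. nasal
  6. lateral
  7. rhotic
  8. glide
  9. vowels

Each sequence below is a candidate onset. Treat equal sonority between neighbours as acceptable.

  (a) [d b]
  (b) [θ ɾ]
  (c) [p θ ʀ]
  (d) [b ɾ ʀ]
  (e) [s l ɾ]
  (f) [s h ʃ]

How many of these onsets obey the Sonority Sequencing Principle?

(a) [d b]: profile 2-2 — obeys.
(b) [θ ɾ]: profile 3-7 — obeys.
(c) [p θ ʀ]: profile 1-3-7 — obeys.
(d) [b ɾ ʀ]: profile 2-7-7 — obeys.
(e) [s l ɾ]: profile 3-6-7 — obeys.
(f) [s h ʃ]: profile 3-3-3 — obeys.

6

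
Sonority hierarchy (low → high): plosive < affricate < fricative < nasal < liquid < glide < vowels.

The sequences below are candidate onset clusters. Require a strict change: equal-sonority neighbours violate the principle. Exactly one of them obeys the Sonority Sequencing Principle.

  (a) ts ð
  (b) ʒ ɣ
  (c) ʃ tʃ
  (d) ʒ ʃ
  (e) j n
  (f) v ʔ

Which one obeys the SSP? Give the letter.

a

(a) ts ð: profile 2-3 — obeys.
(b) ʒ ɣ: profile 3-3 — violates.
(c) ʃ tʃ: profile 3-2 — violates.
(d) ʒ ʃ: profile 3-3 — violates.
(e) j n: profile 6-4 — violates.
(f) v ʔ: profile 3-1 — violates.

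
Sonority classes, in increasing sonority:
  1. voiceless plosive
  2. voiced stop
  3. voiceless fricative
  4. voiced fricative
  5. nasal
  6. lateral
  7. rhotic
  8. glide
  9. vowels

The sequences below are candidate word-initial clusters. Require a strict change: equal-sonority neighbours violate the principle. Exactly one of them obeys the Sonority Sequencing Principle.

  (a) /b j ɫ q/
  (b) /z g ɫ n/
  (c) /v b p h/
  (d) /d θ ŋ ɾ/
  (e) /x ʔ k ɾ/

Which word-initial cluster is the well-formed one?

d

(a) sonority 2-8-6-1: ill-formed.
(b) sonority 4-2-6-5: ill-formed.
(c) sonority 4-2-1-3: ill-formed.
(d) sonority 2-3-5-7: well-formed.
(e) sonority 3-1-1-7: ill-formed.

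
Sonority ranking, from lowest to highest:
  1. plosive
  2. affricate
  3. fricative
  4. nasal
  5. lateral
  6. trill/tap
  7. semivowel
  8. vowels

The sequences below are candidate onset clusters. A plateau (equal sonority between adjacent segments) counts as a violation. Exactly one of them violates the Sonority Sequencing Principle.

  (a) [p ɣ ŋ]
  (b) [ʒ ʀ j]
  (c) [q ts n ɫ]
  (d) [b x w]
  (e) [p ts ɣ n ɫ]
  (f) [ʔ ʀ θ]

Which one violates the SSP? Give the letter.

(a) 1-3-4 → obeys
(b) 3-6-7 → obeys
(c) 1-2-4-5 → obeys
(d) 1-3-7 → obeys
(e) 1-2-3-4-5 → obeys
(f) 1-6-3 → violates

f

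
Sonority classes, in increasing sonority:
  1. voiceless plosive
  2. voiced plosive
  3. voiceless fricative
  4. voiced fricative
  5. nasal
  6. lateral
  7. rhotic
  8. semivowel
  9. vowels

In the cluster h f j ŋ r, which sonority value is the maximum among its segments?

/h/: voiceless fricative = 3.
/f/: voiceless fricative = 3.
/j/: semivowel = 8.
/ŋ/: nasal = 5.
/r/: rhotic = 7.
The maximum is 8.

8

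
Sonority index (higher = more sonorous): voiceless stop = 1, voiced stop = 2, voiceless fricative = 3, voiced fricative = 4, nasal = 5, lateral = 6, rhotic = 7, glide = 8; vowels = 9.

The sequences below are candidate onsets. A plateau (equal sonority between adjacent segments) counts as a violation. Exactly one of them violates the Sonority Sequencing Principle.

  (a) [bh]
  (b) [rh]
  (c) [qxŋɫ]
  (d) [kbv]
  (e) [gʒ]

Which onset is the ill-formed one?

(a) [bh]: profile 2-3 — obeys.
(b) [rh]: profile 7-3 — violates.
(c) [qxŋɫ]: profile 1-3-5-6 — obeys.
(d) [kbv]: profile 1-2-4 — obeys.
(e) [gʒ]: profile 2-4 — obeys.

b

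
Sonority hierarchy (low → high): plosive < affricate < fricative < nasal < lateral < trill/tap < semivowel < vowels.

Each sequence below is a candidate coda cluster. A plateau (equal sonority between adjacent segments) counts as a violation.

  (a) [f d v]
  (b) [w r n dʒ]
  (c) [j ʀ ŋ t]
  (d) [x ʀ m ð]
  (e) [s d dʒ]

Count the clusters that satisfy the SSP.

(a) 3-1-3 → violates
(b) 7-6-4-2 → obeys
(c) 7-6-4-1 → obeys
(d) 3-6-4-3 → violates
(e) 3-1-2 → violates

2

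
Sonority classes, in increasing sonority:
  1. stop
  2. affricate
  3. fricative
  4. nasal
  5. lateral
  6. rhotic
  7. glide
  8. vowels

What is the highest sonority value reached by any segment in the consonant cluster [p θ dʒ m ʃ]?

4

/p/ is a stop (sonority 1).
/θ/ is a fricative (sonority 3).
/dʒ/ is an affricate (sonority 2).
/m/ is a nasal (sonority 4).
/ʃ/ is a fricative (sonority 3).
The maximum is 4.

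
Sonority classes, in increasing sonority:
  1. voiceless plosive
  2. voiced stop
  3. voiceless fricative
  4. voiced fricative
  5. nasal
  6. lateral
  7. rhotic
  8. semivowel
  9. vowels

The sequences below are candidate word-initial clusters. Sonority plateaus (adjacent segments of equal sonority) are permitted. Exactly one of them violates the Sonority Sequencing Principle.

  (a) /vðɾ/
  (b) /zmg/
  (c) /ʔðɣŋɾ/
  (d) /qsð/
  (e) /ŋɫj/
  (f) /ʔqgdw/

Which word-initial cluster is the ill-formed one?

(a) sonority 4-4-7: well-formed.
(b) sonority 4-5-2: ill-formed.
(c) sonority 1-4-4-5-7: well-formed.
(d) sonority 1-3-4: well-formed.
(e) sonority 5-6-8: well-formed.
(f) sonority 1-1-2-2-8: well-formed.

b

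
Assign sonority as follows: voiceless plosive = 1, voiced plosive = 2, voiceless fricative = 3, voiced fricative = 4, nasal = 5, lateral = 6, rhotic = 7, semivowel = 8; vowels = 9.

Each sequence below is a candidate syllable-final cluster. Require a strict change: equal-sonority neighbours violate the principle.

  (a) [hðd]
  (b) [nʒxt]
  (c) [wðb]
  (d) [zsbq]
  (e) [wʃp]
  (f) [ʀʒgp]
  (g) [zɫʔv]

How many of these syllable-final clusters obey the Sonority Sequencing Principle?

5

(a) 3-4-2 → violates
(b) 5-4-3-1 → obeys
(c) 8-4-2 → obeys
(d) 4-3-2-1 → obeys
(e) 8-3-1 → obeys
(f) 7-4-2-1 → obeys
(g) 4-6-1-4 → violates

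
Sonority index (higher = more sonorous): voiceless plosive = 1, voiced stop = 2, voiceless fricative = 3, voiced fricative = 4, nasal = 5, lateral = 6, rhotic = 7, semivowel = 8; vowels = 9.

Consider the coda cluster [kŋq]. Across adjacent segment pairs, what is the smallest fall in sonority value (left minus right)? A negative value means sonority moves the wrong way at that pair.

-4

/k/: voiceless plosive = 1.
/ŋ/: nasal = 5.
/q/: voiceless plosive = 1.
/k/→/ŋ/: change -4.
/ŋ/→/q/: change +4.
Minimum = -4.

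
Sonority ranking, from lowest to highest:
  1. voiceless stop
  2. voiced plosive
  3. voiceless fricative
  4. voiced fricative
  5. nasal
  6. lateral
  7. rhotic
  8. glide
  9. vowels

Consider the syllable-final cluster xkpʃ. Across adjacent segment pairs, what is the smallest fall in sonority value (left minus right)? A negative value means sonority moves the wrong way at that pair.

/x/ is a voiceless fricative (sonority 3).
/k/ is a voiceless stop (sonority 1).
/p/ is a voiceless stop (sonority 1).
/ʃ/ is a voiceless fricative (sonority 3).
/x/→/k/: change +2.
/k/→/p/: change +0.
/p/→/ʃ/: change -2.
Minimum = -2.

-2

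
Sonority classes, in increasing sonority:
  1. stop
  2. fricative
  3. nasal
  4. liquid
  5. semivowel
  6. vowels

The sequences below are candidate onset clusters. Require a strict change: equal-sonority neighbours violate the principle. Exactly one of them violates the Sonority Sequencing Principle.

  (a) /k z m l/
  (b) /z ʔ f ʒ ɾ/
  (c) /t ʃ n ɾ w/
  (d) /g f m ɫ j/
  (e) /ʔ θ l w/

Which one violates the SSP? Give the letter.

(a) /k z m l/: profile 1-2-3-4 — obeys.
(b) /z ʔ f ʒ ɾ/: profile 2-1-2-2-4 — violates.
(c) /t ʃ n ɾ w/: profile 1-2-3-4-5 — obeys.
(d) /g f m ɫ j/: profile 1-2-3-4-5 — obeys.
(e) /ʔ θ l w/: profile 1-2-4-5 — obeys.

b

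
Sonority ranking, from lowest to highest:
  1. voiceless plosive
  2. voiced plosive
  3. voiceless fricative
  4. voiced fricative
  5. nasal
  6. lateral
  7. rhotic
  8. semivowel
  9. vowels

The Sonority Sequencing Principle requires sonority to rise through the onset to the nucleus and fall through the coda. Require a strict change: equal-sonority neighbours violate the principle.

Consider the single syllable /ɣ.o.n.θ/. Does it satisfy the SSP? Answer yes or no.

yes

Onset: /ɣ/ is a voiced fricative (sonority 4); then the nucleus /o/ (sonority 9).
Onset profile 4-9 — rises to the nucleus.
Coda: /n/ is a nasal (sonority 5), /θ/ is a voiceless fricative (sonority 3).
Coda profile 9-5-3 — falls from the nucleus.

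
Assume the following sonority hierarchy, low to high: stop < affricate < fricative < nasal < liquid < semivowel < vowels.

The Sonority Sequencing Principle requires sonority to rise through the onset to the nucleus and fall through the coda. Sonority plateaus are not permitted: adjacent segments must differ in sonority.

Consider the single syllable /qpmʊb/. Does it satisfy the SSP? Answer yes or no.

no

Onset: /q/ is a stop (sonority 1), /p/ is a stop (sonority 1), /m/ is a nasal (sonority 4); then the nucleus /ʊ/ (sonority 7).
Onset profile 1-1-4-7 — does not strictly rise throughout.
Coda: /b/ is a stop (sonority 1).
Coda profile 7-1 — falls from the nucleus.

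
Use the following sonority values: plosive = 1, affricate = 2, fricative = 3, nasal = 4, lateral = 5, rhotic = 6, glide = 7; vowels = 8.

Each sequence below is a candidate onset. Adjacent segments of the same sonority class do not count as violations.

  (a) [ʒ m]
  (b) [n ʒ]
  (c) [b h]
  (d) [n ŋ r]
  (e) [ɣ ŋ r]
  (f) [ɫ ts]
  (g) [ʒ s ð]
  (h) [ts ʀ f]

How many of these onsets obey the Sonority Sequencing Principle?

5

(a) 3-4 → obeys
(b) 4-3 → violates
(c) 1-3 → obeys
(d) 4-4-6 → obeys
(e) 3-4-6 → obeys
(f) 5-2 → violates
(g) 3-3-3 → obeys
(h) 2-6-3 → violates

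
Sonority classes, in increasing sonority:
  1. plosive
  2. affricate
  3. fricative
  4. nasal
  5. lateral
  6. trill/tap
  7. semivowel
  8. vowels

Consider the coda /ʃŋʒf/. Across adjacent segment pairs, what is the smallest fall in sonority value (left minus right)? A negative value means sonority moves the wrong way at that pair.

/ʃ/ — fricative, sonority 3.
/ŋ/ — nasal, sonority 4.
/ʒ/ — fricative, sonority 3.
/f/ — fricative, sonority 3.
/ʃ/→/ŋ/: change -1.
/ŋ/→/ʒ/: change +1.
/ʒ/→/f/: change +0.
Minimum = -1.

-1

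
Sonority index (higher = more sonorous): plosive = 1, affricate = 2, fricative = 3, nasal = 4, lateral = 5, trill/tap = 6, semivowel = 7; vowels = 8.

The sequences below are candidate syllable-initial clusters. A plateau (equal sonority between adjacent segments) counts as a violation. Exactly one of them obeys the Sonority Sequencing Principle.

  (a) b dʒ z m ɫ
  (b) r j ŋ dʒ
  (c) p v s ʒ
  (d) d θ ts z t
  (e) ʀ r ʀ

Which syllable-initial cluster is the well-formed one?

a

(a) sonority 1-2-3-4-5: well-formed.
(b) sonority 6-7-4-2: ill-formed.
(c) sonority 1-3-3-3: ill-formed.
(d) sonority 1-3-2-3-1: ill-formed.
(e) sonority 6-6-6: ill-formed.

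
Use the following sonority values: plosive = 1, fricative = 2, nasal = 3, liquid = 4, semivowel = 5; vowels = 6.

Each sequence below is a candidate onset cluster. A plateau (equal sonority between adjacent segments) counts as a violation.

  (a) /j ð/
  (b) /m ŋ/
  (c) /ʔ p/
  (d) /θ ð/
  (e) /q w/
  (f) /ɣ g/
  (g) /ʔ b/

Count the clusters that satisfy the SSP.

1

(a) /j ð/: profile 5-2 — violates.
(b) /m ŋ/: profile 3-3 — violates.
(c) /ʔ p/: profile 1-1 — violates.
(d) /θ ð/: profile 2-2 — violates.
(e) /q w/: profile 1-5 — obeys.
(f) /ɣ g/: profile 2-1 — violates.
(g) /ʔ b/: profile 1-1 — violates.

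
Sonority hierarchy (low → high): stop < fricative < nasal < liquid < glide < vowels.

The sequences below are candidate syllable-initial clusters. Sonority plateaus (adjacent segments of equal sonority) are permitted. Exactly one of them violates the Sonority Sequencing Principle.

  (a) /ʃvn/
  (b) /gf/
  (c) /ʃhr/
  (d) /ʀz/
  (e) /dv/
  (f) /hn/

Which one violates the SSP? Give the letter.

(a) sonority 2-2-3: well-formed.
(b) sonority 1-2: well-formed.
(c) sonority 2-2-4: well-formed.
(d) sonority 4-2: ill-formed.
(e) sonority 1-2: well-formed.
(f) sonority 2-3: well-formed.

d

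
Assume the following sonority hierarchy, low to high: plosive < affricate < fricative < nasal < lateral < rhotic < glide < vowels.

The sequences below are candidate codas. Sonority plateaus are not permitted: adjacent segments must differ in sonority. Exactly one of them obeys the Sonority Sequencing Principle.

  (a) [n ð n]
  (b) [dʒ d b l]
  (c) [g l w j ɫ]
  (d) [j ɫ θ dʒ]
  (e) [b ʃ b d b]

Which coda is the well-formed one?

(a) 4-3-4 → violates
(b) 2-1-1-5 → violates
(c) 1-5-7-7-5 → violates
(d) 7-5-3-2 → obeys
(e) 1-3-1-1-1 → violates

d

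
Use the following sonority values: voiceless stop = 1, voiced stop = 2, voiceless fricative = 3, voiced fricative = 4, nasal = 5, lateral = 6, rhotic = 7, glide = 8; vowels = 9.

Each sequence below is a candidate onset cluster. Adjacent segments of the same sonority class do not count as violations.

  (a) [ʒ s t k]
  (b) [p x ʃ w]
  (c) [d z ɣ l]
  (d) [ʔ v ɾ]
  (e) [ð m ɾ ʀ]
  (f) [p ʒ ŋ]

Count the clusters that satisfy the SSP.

(a) 4-3-1-1 → violates
(b) 1-3-3-8 → obeys
(c) 2-4-4-6 → obeys
(d) 1-4-7 → obeys
(e) 4-5-7-7 → obeys
(f) 1-4-5 → obeys

5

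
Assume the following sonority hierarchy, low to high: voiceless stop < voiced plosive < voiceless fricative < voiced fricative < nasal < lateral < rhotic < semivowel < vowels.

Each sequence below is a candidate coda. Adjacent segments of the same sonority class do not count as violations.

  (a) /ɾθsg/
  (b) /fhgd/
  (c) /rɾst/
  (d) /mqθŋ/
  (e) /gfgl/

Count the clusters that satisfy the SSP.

3

(a) /ɾθsg/: profile 7-3-3-2 — obeys.
(b) /fhgd/: profile 3-3-2-2 — obeys.
(c) /rɾst/: profile 7-7-3-1 — obeys.
(d) /mqθŋ/: profile 5-1-3-5 — violates.
(e) /gfgl/: profile 2-3-2-6 — violates.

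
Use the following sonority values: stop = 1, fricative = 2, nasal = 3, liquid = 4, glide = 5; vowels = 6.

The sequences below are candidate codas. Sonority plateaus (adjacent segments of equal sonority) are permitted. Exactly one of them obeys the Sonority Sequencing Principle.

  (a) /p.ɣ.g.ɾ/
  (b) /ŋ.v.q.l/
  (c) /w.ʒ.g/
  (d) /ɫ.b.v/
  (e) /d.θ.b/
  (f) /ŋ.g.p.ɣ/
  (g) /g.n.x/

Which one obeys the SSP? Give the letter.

(a) sonority 1-2-1-4: ill-formed.
(b) sonority 3-2-1-4: ill-formed.
(c) sonority 5-2-1: well-formed.
(d) sonority 4-1-2: ill-formed.
(e) sonority 1-2-1: ill-formed.
(f) sonority 3-1-1-2: ill-formed.
(g) sonority 1-3-2: ill-formed.

c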